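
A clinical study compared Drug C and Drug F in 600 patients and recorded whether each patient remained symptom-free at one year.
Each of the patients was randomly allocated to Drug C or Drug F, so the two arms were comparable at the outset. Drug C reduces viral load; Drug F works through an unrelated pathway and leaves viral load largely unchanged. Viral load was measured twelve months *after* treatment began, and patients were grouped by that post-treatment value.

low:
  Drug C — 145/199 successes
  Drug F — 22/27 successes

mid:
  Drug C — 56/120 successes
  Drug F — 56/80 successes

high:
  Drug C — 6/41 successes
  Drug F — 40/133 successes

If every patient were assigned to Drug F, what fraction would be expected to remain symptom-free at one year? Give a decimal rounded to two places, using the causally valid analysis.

Within every viral load level Drug F has the higher rate, yet pooled Drug C does — Simpson's reversal.
Viral load is downstream of the drug. One should not condition on a consequence of treatment, so the overall rates are the right comparison.
So P(outcome | do(Drug F)) is just the pooled rate for Drug F: 118/240 = 0.492.

0.49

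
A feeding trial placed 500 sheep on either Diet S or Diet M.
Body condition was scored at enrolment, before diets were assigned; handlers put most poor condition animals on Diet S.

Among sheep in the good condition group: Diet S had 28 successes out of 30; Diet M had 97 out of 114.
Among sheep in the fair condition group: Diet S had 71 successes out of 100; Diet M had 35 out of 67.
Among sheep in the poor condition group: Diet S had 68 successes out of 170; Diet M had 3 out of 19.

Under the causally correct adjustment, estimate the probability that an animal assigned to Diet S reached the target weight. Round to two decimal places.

0.66

The starting body condition-specific comparison favours Diet S throughout, but the pooled figures favour Diet M. The question is whether to condition on starting body condition.
Starting body condition is set before the diet has any effect — it is not caused by the diet — and it independently drives the outcome. That makes it a confounder, so the causal comparison is within starting body condition levels.
Standardising Diet S to the population starting body condition mix: 0.288·28/30 + 0.334·71/100 + 0.378·68/170 = 0.657.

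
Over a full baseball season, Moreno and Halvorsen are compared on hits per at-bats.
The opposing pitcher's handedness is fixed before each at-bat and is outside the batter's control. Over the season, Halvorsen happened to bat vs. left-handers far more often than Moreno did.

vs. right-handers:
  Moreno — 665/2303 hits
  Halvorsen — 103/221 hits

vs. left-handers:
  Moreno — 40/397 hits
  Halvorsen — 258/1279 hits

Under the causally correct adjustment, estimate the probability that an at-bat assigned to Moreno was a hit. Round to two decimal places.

Pitcher handedness differs across players for reasons unrelated to any effect of the player itself, and it separately predicts the outcome — a classic confounder. We must compare within pitcher handedness levels.
Standardising Moreno to the population pitcher handedness mix: 0.601·665/2303 + 0.399·40/397 = 0.214.

0.21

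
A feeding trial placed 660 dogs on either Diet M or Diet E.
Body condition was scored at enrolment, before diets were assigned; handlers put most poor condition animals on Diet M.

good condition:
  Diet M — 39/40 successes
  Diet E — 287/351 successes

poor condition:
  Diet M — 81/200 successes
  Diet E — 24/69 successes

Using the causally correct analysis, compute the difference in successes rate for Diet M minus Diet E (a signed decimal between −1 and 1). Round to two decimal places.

Starting body condition satisfies the back-door criterion: it is not a descendant of the diet, and it blocks the spurious path from diet to outcome. Adjusting for it (i.e., using the within-starting body condition rates) gives the causal effect.
Adjusting over the population distribution of starting body condition: 0.592·(0.975−0.818) + 0.408·(0.405−0.348) = +0.117.

+0.12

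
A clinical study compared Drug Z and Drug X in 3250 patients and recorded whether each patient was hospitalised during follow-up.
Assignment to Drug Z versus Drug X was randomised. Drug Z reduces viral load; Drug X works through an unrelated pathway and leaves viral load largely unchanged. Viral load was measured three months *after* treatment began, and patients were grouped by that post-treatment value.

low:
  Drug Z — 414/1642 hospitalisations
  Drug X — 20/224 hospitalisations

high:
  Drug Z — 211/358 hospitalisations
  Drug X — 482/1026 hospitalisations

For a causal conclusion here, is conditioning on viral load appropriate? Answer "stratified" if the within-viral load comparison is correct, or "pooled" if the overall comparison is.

Viral load is downstream of the drug. One should not condition on a consequence of treatment, so the overall rates are the right comparison.
Pooled: Drug Z 31.2% vs Drug X 40.2%; Drug Z is lower overall.

pooled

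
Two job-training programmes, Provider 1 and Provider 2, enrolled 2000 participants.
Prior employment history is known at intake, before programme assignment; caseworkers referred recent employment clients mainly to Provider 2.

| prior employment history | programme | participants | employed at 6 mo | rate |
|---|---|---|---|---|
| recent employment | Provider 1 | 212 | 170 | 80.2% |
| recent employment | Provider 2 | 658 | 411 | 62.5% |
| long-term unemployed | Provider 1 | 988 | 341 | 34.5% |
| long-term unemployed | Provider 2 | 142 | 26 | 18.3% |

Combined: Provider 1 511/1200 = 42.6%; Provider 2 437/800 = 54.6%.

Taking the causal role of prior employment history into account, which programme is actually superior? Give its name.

Provider 1

Nothing the programme does changes prior employment history; the imbalance is an allocation artefact. With prior employment history also predicting the outcome, the pooled figure is confounded, and the within-stratum comparison is the causal one.
Within each level — recent employment: 80.2% vs 62.5%; long-term unemployed: 34.5% vs 18.3% — Provider 1 is higher every time.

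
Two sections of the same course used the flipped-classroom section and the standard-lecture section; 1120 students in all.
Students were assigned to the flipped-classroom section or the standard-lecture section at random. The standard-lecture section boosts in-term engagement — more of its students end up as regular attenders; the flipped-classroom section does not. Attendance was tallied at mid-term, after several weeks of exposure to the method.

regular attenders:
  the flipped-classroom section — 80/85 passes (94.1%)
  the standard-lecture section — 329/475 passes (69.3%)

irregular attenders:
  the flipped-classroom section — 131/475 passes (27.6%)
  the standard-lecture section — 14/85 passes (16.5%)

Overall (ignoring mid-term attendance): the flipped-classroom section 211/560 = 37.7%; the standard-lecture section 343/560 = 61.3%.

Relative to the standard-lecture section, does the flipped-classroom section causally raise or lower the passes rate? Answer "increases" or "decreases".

Mid-term attendance is recorded after the teaching method and is itself shifted by it — it sits on the causal path from teaching method to outcome. Conditioning on a mediator would strip out part of the effect we want; the pooled comparison gives the total causal effect.
Pooled: the flipped-classroom section 37.7% vs the standard-lecture section 61.3%; the standard-lecture section is higher overall.

decreases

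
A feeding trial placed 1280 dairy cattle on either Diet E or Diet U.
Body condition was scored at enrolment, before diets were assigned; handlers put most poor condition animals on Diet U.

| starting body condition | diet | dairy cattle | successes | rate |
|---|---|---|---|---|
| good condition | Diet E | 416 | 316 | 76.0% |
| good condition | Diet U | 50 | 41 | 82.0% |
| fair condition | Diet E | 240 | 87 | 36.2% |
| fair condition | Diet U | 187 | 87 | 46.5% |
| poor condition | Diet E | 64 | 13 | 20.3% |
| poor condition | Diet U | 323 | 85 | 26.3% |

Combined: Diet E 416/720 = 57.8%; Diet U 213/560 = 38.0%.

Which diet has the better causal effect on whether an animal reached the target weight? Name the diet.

Diet U

Within every starting body condition level Diet U has the higher rate, yet pooled Diet E does — Simpson's reversal.
Here starting body condition is a common cause — it drives both which diet a case falls under and the outcome. The crude comparison mixes populations; the stratum-specific rates are the causally relevant ones.
Within each level — good condition: 76.0% vs 82.0%; fair condition: 36.2% vs 46.5%; poor condition: 20.3% vs 26.3% — Diet U is higher every time.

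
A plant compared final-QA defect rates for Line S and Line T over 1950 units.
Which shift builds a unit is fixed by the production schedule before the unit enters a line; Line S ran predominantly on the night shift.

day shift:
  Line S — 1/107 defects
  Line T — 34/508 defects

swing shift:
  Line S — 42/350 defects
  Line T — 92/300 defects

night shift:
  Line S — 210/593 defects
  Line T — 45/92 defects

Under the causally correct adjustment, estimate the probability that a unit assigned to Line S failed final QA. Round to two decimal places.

Within every shift level Line S has the lower rate, yet pooled Line T does — Simpson's reversal.
Nothing the line does changes shift; the imbalance is an allocation artefact. With shift also predicting the outcome, the pooled figure is confounded, and the within-stratum comparison is the causal one.
Standardising Line S to the population shift mix: 0.315·1/107 + 0.333·42/350 + 0.351·210/593 = 0.167.

0.17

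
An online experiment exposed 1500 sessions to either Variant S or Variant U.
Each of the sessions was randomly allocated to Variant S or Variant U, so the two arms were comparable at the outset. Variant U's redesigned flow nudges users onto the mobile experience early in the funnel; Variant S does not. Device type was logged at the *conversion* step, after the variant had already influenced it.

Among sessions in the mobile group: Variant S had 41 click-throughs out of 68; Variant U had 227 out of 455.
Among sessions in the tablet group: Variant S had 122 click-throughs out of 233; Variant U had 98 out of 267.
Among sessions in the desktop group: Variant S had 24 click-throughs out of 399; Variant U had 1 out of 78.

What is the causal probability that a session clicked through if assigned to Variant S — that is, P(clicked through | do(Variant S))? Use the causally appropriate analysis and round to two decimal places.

Because the variant influences device type, device type is a post-treatment mediator, not a confounder. Stratifying on it would bias the estimate; the causal effect is the crude pooled difference.
So P(outcome | do(Variant S)) is just the pooled rate for Variant S: 187/700 = 0.267.

0.27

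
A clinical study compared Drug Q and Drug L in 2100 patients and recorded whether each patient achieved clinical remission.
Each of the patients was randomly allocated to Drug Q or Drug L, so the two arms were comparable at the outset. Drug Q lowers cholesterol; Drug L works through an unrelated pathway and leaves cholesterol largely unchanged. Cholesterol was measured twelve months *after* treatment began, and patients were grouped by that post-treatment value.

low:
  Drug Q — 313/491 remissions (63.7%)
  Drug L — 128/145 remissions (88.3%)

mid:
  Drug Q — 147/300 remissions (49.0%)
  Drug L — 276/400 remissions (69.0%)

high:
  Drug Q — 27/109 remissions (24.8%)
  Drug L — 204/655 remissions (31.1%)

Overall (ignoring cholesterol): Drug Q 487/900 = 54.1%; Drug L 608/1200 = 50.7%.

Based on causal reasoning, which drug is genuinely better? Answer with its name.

The distribution of cholesterol is itself part of what the drug does — it is an intermediate outcome. Holding it fixed would remove that part of the effect; the total effect is the pooled difference.
Pooled: Drug Q 54.1% vs Drug L 50.7%; Drug Q is higher overall.

Drug Q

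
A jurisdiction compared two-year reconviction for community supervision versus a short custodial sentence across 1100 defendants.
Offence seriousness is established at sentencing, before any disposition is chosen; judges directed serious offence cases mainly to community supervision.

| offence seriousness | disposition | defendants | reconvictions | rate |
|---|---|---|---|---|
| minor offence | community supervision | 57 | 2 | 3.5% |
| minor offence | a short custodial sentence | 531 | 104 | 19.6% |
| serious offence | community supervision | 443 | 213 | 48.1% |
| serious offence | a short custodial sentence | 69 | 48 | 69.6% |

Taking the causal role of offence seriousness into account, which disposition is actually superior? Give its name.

community supervision

Offence seriousness differs across dispositions for reasons unrelated to any effect of the disposition itself, and it separately predicts the outcome — a classic confounder. We must compare within offence seriousness levels.
Within each level — minor offence: 3.5% vs 19.6%; serious offence: 48.1% vs 69.6% — community supervision is lower every time.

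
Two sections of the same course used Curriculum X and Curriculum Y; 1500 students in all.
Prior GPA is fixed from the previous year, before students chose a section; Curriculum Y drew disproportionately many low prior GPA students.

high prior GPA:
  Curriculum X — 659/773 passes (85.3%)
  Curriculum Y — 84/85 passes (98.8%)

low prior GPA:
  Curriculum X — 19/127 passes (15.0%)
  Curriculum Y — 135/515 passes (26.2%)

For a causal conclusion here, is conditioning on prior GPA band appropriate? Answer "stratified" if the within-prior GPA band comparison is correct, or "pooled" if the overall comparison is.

The prior GPA band-specific comparison favours Curriculum Y throughout, but the pooled figures favour Curriculum X. The question is whether to condition on prior GPA band.
The imbalance in prior GPA band arose from how students were allocated, not from anything the teaching method did; and prior GPA band independently affects the outcome. The pooled gap is confounded — condition on prior GPA band.
Within each level — high prior GPA: 85.3% vs 98.8%; low prior GPA: 15.0% vs 26.2% — Curriculum Y is higher every time.

stratified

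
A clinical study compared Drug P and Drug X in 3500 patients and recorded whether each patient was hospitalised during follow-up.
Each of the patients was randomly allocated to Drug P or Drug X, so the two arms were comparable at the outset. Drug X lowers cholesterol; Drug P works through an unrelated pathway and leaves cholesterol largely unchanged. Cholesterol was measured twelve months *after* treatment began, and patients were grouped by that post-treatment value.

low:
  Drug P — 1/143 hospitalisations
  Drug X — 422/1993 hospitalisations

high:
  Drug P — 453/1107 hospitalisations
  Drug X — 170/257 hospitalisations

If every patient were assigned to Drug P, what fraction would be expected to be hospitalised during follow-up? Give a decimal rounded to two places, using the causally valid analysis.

0.36

Within every cholesterol level Drug P has the lower rate, yet pooled Drug X does — Simpson's reversal.
Cholesterol is recorded after the drug and is itself shifted by it — it sits on the causal path from drug to outcome. Conditioning on a mediator would strip out part of the effect we want; the pooled comparison gives the total causal effect.
So P(outcome | do(Drug P)) is just the pooled rate for Drug P: 454/1250 = 0.363.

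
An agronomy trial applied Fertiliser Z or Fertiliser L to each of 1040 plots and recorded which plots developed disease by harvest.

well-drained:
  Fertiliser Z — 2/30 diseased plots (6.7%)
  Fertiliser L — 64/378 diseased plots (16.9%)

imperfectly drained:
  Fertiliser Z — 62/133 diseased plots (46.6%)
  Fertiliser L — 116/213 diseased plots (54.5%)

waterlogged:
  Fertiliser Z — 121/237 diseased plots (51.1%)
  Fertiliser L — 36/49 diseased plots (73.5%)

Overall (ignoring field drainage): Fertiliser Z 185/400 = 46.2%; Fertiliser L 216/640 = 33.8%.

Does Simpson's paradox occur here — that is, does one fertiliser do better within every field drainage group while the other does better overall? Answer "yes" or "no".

Within each field drainage level (well-drained 6.7% vs 16.9%; imperfectly drained 46.6% vs 54.5%; waterlogged 51.1% vs 73.5%), Fertiliser Z has the lower rate every time. Pooled: 46.2% vs 33.8% — Fertiliser L has the lower rate overall. The two comparisons disagree.

yes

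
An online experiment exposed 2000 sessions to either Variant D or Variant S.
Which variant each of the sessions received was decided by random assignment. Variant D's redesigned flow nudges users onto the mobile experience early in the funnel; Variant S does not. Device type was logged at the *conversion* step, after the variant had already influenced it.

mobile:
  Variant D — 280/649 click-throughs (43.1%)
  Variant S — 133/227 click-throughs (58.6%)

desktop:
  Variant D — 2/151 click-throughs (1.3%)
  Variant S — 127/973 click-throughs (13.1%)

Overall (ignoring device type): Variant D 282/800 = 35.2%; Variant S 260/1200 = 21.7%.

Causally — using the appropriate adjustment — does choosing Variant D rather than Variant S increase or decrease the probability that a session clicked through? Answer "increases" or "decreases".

increases

Device type here is a post-treatment variable shaped by the variant; conditioning on it would introduce bias rather than remove it. The overall comparison is the causal one.
Pooled: Variant D 35.2% vs Variant S 21.7%; Variant D is higher overall.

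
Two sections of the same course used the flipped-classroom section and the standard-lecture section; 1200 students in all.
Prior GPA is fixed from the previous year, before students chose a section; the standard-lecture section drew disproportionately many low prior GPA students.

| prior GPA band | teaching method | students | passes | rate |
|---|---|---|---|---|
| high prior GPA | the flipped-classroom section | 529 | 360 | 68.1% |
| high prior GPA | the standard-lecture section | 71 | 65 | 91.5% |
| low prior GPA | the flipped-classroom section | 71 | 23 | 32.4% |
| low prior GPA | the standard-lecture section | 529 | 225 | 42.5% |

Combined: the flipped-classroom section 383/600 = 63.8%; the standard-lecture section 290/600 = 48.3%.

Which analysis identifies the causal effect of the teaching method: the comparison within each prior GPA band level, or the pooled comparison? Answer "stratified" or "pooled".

Since prior GPA band is a pre-existing factor (not a product of the teaching method) and it affects the outcome on its own, it is a confounder. The stratified rates, not the pooled rate, identify the causal effect.
Within each level — high prior GPA: 68.1% vs 91.5%; low prior GPA: 32.4% vs 42.5% — the standard-lecture section is higher every time.

stratified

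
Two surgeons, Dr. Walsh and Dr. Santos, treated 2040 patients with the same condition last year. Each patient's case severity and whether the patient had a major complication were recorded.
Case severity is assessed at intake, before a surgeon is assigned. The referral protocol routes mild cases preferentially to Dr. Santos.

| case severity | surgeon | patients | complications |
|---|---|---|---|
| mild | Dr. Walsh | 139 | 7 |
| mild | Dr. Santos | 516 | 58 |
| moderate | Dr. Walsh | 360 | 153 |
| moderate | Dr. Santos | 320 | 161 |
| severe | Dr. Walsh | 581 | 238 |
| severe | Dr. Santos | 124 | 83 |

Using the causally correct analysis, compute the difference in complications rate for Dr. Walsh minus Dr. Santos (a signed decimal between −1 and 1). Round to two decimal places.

-0.14

The stratified and pooled comparisons disagree (Dr. Walsh wins within each case severity; Dr. Santos wins overall), so the answer turns on the causal role of case severity.
Case severity satisfies the back-door criterion: it is not a descendant of the surgeon, and it blocks the spurious path from surgeon to outcome. Adjusting for it (i.e., using the within-case severity rates) gives the causal effect.
Adjusting over the population distribution of case severity: 0.321·(0.050−0.112) + 0.333·(0.425−0.503) + 0.346·(0.410−0.669) = -0.136.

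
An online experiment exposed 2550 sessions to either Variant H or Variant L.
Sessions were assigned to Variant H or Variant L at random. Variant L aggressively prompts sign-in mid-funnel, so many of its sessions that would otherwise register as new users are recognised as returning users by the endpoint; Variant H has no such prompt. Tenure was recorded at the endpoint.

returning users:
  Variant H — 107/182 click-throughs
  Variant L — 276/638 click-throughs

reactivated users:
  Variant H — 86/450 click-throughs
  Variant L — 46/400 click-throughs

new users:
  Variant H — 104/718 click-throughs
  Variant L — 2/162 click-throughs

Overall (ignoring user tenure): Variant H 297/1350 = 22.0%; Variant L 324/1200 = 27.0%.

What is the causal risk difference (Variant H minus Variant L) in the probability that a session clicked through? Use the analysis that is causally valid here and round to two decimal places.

-0.05

Stratifying would compare variants among sessions the variants themselves sorted into user tenure groups — a form of selection on an intermediate. The unconditioned pooled rates give the total causal effect.
The causal difference is the pooled difference: 0.220 − 0.270 = -0.050.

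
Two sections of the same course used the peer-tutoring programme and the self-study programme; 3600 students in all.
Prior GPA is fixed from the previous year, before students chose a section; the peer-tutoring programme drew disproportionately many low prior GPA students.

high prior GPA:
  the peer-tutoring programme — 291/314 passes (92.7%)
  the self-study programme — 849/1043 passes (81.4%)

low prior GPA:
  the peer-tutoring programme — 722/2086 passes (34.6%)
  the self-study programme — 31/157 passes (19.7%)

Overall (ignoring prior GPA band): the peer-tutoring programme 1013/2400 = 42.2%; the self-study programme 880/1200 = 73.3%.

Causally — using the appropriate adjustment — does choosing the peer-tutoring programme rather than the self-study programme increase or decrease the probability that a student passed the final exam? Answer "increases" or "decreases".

increases

The stratified and pooled comparisons disagree (the peer-tutoring programme wins within each prior GPA band; the self-study programme wins overall), so the answer turns on the causal role of prior GPA band.
Prior GPA band satisfies the back-door criterion: it is not a descendant of the teaching method, and it blocks the spurious path from teaching method to outcome. Adjusting for it (i.e., using the within-prior GPA band rates) gives the causal effect.
Within each level — high prior GPA: 92.7% vs 81.4%; low prior GPA: 34.6% vs 19.7% — the peer-tutoring programme is higher every time.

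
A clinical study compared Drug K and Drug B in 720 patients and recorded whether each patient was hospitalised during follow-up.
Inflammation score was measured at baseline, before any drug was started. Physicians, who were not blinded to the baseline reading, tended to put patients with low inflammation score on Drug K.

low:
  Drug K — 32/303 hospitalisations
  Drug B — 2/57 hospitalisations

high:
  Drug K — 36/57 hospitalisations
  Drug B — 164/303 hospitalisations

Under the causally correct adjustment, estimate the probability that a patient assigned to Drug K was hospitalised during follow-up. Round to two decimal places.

Within every inflammation score level Drug B has the lower rate, yet pooled Drug K does — Simpson's reversal.
The imbalance in inflammation score arose from how patients were allocated, not from anything the drug did; and inflammation score independently affects the outcome. The pooled gap is confounded — condition on inflammation score.
Standardising Drug K to the population inflammation score mix: 0.500·32/303 + 0.500·36/57 = 0.369.

0.37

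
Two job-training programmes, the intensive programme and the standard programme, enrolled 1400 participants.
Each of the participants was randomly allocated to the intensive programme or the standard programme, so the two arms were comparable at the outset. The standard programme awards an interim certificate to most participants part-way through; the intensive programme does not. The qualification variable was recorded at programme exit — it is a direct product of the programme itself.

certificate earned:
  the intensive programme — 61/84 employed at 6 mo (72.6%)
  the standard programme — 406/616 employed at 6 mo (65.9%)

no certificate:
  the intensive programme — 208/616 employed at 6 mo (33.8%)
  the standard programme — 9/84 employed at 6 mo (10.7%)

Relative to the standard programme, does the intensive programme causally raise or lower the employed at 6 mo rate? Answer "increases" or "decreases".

Because the programme influences qualification attained during the programme, qualification attained during the programme is a post-treatment mediator, not a confounder. Stratifying on it would bias the estimate; the causal effect is the crude pooled difference.
Pooled: the intensive programme 38.4% vs the standard programme 59.3%; the standard programme is higher overall.

decreases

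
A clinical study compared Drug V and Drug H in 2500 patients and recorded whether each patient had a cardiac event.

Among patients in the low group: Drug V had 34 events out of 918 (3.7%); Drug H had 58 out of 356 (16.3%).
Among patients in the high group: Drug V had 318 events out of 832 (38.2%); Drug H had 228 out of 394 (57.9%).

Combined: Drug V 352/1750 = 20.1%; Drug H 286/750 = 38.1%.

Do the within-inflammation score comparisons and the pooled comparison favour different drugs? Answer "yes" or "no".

no

Within each inflammation score level (low 3.7% vs 16.3%; high 38.2% vs 57.9%), Drug V has the lower rate every time. Pooled: 20.1% vs 38.1% — Drug V has the lower rate overall. They agree.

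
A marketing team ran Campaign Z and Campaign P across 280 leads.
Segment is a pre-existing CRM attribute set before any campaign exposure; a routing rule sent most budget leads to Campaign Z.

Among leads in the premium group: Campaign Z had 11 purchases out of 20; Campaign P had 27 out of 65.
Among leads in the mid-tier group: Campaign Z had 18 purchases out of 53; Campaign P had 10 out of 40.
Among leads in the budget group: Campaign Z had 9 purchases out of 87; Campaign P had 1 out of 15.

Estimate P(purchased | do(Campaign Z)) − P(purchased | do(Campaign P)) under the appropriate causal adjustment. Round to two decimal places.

Campaign Z is higher inside every customer segment stratum but Campaign P is higher in aggregate. Whether to stratify depends on how customer segment relates to the campaign.
Customer segment satisfies the back-door criterion: it is not a descendant of the campaign, and it blocks the spurious path from campaign to outcome. Adjusting for it (i.e., using the within-customer segment rates) gives the causal effect.
Adjusting over the population distribution of customer segment: 0.304·(0.550−0.415) + 0.332·(0.340−0.250) + 0.364·(0.103−0.067) = +0.084.

+0.08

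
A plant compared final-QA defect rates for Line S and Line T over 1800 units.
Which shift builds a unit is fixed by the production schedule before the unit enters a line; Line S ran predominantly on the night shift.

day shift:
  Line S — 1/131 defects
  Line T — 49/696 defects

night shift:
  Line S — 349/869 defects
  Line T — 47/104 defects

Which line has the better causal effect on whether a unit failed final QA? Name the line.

Line S

Shift differs across lines for reasons unrelated to any effect of the line itself, and it separately predicts the outcome — a classic confounder. We must compare within shift levels.
Within each level — day shift: 0.8% vs 7.0%; night shift: 40.2% vs 45.2% — Line S is lower every time.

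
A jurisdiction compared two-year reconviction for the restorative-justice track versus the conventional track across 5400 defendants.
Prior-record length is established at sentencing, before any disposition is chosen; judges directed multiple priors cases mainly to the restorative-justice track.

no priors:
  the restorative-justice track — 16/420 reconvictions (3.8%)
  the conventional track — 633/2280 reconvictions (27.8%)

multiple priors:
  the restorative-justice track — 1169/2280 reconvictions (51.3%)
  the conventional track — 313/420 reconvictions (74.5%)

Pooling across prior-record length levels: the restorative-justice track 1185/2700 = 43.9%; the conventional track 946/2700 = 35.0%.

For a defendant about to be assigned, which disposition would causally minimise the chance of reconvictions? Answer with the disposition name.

Prior-record length differs across dispositions for reasons unrelated to any effect of the disposition itself, and it separately predicts the outcome — a classic confounder. We must compare within prior-record length levels.
Within each level — no priors: 3.8% vs 27.8%; multiple priors: 51.3% vs 74.5% — the restorative-justice track is lower every time.

the restorative-justice track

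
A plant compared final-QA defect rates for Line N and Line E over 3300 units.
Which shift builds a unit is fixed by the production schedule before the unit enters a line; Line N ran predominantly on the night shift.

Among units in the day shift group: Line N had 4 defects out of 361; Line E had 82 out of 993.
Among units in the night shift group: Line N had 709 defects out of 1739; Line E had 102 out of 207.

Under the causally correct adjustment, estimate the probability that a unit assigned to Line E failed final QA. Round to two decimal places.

The shift-specific comparison favours Line N throughout, but the pooled figures favour Line E. The question is whether to condition on shift.
Since shift is a pre-existing factor (not a product of the line) and it affects the outcome on its own, it is a confounder. The stratified rates, not the pooled rate, identify the causal effect.
Standardising Line E to the population shift mix: 0.410·82/993 + 0.590·102/207 = 0.324.

0.32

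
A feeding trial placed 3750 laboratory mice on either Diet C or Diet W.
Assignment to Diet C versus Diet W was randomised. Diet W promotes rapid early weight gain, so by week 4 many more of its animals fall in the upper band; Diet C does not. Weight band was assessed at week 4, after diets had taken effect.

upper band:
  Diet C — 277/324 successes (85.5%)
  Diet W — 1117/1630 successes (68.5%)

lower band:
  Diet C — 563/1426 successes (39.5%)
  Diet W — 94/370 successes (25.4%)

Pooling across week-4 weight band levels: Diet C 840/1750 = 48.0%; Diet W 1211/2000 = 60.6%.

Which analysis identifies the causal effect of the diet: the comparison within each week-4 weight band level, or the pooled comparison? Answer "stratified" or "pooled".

Diet C is higher inside every week-4 weight band stratum but Diet W is higher in aggregate. Whether to stratify depends on how week-4 weight band relates to the diet.
Week-4 weight band lies on the pathway diet → week-4 weight band → outcome, so adjusting for it blocks the indirect effect. For the total causal effect of diet, use the unadjusted pooled rates.
Pooled: Diet C 48.0% vs Diet W 60.6%; Diet W is higher overall.

pooled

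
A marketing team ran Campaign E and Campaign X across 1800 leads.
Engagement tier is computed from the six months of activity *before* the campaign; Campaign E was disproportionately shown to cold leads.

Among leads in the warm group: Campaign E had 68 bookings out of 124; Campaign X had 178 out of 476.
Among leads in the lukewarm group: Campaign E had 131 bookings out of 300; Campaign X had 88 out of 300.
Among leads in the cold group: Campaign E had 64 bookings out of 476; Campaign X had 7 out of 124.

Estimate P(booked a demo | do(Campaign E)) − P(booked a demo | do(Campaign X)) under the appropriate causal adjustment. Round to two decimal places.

Engagement tier satisfies the back-door criterion: it is not a descendant of the campaign, and it blocks the spurious path from campaign to outcome. Adjusting for it (i.e., using the within-engagement tier rates) gives the causal effect.
Adjusting over the population distribution of engagement tier: 0.333·(0.548−0.374) + 0.333·(0.437−0.293) + 0.333·(0.134−0.056) = +0.132.

+0.13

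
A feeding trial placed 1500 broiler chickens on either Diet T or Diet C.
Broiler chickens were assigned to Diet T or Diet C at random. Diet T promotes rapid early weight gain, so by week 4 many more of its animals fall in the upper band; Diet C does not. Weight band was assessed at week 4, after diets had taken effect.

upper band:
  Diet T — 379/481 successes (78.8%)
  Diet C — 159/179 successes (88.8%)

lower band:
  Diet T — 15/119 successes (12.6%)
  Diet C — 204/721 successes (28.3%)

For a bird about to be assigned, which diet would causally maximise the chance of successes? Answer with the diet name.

Diet T

The stratified and pooled comparisons disagree (Diet C wins within each week-4 weight band; Diet T wins overall), so the answer turns on the causal role of week-4 weight band.
Week-4 weight band lies on the pathway diet → week-4 weight band → outcome, so adjusting for it blocks the indirect effect. For the total causal effect of diet, use the unadjusted pooled rates.
Pooled: Diet T 65.7% vs Diet C 40.3%; Diet T is higher overall.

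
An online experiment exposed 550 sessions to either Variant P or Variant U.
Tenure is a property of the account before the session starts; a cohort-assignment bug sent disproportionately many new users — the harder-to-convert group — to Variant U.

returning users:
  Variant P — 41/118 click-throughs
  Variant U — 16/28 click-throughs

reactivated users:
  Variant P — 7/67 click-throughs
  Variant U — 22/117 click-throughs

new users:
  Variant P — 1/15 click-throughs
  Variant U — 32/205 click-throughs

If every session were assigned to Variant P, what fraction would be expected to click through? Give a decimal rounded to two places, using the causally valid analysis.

Here user tenure is a common cause — it drives both which variant a case falls under and the outcome. The crude comparison mixes populations; the stratum-specific rates are the causally relevant ones.
Standardising Variant P to the population user tenure mix: 0.265·41/118 + 0.335·7/67 + 0.400·1/15 = 0.154.

0.15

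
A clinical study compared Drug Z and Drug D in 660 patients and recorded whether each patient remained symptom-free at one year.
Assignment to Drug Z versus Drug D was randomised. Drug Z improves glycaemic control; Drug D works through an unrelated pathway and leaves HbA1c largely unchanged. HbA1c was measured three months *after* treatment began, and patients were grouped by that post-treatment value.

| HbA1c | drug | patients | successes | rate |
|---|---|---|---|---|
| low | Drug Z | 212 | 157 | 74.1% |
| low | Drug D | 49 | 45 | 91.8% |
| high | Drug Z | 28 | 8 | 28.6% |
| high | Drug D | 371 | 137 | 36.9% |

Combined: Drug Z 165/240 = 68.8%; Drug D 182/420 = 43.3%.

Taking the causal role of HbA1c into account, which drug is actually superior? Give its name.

The stratified and pooled comparisons disagree (Drug D wins within each HbA1c; Drug Z wins overall), so the answer turns on the causal role of HbA1c.
Because the drug influences HbA1c, HbA1c is a post-treatment mediator, not a confounder. Stratifying on it would bias the estimate; the causal effect is the crude pooled difference.
Pooled: Drug Z 68.8% vs Drug D 43.3%; Drug Z is higher overall.

Drug Z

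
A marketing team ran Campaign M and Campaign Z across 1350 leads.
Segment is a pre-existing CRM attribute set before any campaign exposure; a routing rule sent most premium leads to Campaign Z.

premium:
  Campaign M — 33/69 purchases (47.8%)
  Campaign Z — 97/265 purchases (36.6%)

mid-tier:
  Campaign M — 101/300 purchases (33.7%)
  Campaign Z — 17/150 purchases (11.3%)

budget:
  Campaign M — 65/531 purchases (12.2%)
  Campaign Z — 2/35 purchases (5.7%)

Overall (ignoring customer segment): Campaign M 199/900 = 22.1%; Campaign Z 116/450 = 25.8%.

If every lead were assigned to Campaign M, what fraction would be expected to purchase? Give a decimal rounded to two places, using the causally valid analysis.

Within every customer segment level Campaign M has the higher rate, yet pooled Campaign Z does — Simpson's reversal.
Customer segment is set before the campaign has any effect — it is not caused by the campaign — and it independently drives the outcome. That makes it a confounder, so the causal comparison is within customer segment levels.
Standardising Campaign M to the population customer segment mix: 0.247·33/69 + 0.333·101/300 + 0.419·65/531 = 0.282.

0.28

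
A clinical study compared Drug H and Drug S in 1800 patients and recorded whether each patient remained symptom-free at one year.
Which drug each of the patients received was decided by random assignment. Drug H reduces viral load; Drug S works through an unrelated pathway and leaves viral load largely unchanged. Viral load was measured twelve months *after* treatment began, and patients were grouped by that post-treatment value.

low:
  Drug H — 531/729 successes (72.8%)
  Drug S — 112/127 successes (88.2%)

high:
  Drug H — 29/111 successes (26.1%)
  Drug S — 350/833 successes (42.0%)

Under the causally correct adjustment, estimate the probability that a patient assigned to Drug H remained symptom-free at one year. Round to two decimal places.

0.67

Because the drug influences viral load, viral load is a post-treatment mediator, not a confounder. Stratifying on it would bias the estimate; the causal effect is the crude pooled difference.
So P(outcome | do(Drug H)) is just the pooled rate for Drug H: 560/840 = 0.667.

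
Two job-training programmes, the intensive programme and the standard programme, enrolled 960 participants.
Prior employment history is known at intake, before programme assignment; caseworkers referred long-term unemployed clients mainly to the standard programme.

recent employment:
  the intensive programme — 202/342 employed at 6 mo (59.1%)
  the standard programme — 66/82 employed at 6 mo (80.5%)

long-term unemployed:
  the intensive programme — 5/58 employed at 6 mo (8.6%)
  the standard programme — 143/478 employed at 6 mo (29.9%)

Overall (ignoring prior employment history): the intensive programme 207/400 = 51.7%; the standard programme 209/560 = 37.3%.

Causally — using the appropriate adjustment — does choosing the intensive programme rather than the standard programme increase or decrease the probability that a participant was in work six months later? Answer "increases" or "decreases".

The stratified and pooled comparisons disagree (the standard programme wins within each prior employment history; the intensive programme wins overall), so the answer turns on the causal role of prior employment history.
Prior employment history is set before the programme has any effect — it is not caused by the programme — and it independently drives the outcome. That makes it a confounder, so the causal comparison is within prior employment history levels.
Within each level — recent employment: 59.1% vs 80.5%; long-term unemployed: 8.6% vs 29.9% — the standard programme is higher every time.

decreases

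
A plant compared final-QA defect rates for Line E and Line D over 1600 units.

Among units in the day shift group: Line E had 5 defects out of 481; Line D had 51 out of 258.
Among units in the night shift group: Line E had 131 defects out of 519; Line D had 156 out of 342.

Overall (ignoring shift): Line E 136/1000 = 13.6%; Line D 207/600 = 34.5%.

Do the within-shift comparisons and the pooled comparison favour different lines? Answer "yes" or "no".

Within each shift level (day shift 1.0% vs 19.8%; night shift 25.2% vs 45.6%), Line E has the lower rate every time. Pooled: 13.6% vs 34.5% — Line E has the lower rate overall. They agree.

no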